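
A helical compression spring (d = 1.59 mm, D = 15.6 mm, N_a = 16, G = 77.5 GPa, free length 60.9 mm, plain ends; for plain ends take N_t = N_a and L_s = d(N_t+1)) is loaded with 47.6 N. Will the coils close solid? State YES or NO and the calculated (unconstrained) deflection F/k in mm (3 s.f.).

k = Gd⁴/(8D³N_a) = (77.5×10³)(1.59⁴)/(8·15.6³·16) = 1.0193 N/mm
N_t = 16; L_s = 1.59·17 = 27.03 mm; δ_solid = L₀ − L_s = 60.9 − 27.03 = 33.87 mm
δ = F/k = 47.6/1.0193 = 46.698 mm
δ ≥ δ_solid → spring goes solid

YES, δ = 46.7 mm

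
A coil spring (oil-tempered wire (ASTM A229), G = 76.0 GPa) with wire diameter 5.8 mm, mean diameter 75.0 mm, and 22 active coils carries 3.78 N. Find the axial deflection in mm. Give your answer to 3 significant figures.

3.26 mm

k = Gd⁴/(8D³N_a) = (76.0×10³)(5.8⁴)/(8·75.0³·22) = 1.1583 N/mm
δ = F/k = 3.78 / 1.1583 = 3.2633 mm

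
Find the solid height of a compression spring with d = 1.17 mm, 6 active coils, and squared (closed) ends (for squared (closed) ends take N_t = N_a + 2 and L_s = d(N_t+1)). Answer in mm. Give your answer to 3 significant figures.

10.5 mm

squared (closed) ends: N_t = N_a + 2 = 6 + 2 = 8
L_s = d·(N_t+1) = 1.17 × 9 = 10.53 mm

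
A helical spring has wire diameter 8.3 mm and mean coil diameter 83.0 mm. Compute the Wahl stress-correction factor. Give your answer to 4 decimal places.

C = D/d = 83.0/8.3 = 10.0000
K_W = (4C−1)/(4C−4) + 0.615/C = 39.000/36.000 + 0.0615 = 1.1448

1.1448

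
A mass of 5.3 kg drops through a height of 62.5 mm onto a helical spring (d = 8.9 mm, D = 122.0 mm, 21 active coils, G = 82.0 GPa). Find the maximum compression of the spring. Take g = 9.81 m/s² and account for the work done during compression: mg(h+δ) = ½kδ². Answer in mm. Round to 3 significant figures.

100 mm

k = Gd⁴/(8D³N_a) = (82.0×10³)(8.9⁴)/(8·122.0³·21) = 1.6865 N/mm
W = mg = 5.3 × 9.81 = 51.993 N
½kδ² − Wδ − Wh = 0 → δ = (W + √(W² + 2kWh))/k
δ = (51.993 + √(2703.3 + 10960.7))/1.6865 = (51.993 + 116.89)/1.6865 = 100.14 mm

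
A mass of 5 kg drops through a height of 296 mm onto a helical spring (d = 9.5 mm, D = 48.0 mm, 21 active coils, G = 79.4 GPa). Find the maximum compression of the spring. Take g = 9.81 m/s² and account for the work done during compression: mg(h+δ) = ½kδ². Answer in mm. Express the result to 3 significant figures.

30.3 mm

k = Gd⁴/(8D³N_a) = (79.4×10³)(9.5⁴)/(8·48.0³·21) = 34.808 N/mm
W = mg = 5 × 9.81 = 49.05 N
½kδ² − Wδ − Wh = 0 → δ = (W + √(W² + 2kWh))/k
δ = (49.05 + √(2405.9 + 1.01075e+06))/34.808 = (49.05 + 1006.6)/34.808 = 30.326 mm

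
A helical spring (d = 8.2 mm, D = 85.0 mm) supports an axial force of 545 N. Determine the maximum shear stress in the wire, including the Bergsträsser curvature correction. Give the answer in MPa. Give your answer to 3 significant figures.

Spring index C = D/d = 85.0/8.2 = 10.3659
K_B = (4C+2)/(4C−3) = 43.463/38.463 = 1.1300
τ₀ = 8FD/(πd³) = 8·545·85.0/(π·8.2³) = 370600/1732.2 = 213.95 MPa
τ_max = K·τ₀ = 1.1300 × 213.95 = 241.76 MPa

242 MPa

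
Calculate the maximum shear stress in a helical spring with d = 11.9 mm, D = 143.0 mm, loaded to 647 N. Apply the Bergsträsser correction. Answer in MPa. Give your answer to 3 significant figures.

Spring index C = D/d = 143.0/11.9 = 12.0168
K_B = (4C+2)/(4C−3) = 50.067/45.067 = 1.1109
τ₀ = 8FD/(πd³) = 8·647·143.0/(π·11.9³) = 740168/5294.1 = 139.81 MPa
τ_max = K·τ₀ = 1.1109 × 139.81 = 155.32 MPa

155 MPa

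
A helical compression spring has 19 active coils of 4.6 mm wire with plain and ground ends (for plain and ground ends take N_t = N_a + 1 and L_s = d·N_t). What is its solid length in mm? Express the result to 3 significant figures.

plain and ground ends: N_t = N_a + 1 = 19 + 1 = 20
L_s = d·N_t = 4.6 × 20 = 92 mm

92.0 mm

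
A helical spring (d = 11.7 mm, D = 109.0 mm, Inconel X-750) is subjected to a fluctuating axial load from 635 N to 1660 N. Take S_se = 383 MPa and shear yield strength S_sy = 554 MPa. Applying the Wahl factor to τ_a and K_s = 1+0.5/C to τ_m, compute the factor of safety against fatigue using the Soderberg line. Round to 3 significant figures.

C = D/d = 109.0/11.7 = 9.3162; K_W = (4C−1)/(4C−4)+0.615/C = 1.1562; K_s = 1+0.5/C = 1.0537
F_a = (F_max−F_min)/2 = 512.5 N; F_m = (F_max+F_min)/2 = 1147.5 N
τ_a = K_W·8F_aD/(πd³) = 1.1562 × 88.818 = 102.69 MPa
τ_m = K_s·8F_mD/(πd³) = 1.0537 × 198.87 = 209.54 MPa
Soderberg: 1/n_f = τ_a/S_se + τ_m/S_sy = 102.69/383 + 209.54/554 = 0.26812 + 0.37823 = 0.64635
n_f = 1/0.64635 = 1.547

1.55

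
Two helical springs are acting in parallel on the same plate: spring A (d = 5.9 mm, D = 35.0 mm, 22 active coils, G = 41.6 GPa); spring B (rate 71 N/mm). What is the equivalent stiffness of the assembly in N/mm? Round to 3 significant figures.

k_A = Gd⁴/(8D³N_a) = (41.6×10³)(5.9⁴)/(8·35.0³·22) = 6.6801 N/mm
Parallel: k_eq = 6.6801 + 71 = 77.68 N/mm

77.7 N/mm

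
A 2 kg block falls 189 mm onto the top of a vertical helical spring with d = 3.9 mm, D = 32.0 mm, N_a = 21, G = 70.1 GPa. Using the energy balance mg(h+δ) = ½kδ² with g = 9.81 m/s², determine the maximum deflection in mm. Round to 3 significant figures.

57.3 mm

k = Gd⁴/(8D³N_a) = (70.1×10³)(3.9⁴)/(8·32.0³·21) = 2.9459 N/mm
W = mg = 2 × 9.81 = 19.62 N
½kδ² − Wδ − Wh = 0 → δ = (W + √(W² + 2kWh))/k
δ = (19.62 + √(384.94 + 21847.8))/2.9459 = (19.62 + 149.11)/2.9459 = 57.275 mm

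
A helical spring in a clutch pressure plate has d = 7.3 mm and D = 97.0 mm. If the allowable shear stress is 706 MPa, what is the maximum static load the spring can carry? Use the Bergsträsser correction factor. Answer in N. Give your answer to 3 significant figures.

C = D/d = 97.0/7.3 = 13.2877
K_B = (4C+2)/(4C−3) = 55.151/50.151 = 1.0997
τ_max = K·8FD/(πd³) → F_max = τ_allow·πd³/(8DK)
F_max = 706·π·7.3³/(8·97.0·1.0997) = 8.6283e+05/853.37 = 1011.1 N

1010 N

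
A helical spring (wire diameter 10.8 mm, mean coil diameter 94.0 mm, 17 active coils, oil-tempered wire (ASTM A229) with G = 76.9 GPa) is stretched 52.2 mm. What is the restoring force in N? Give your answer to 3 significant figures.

k = Gd⁴/(8D³N_a) = (76.9×10³)(10.8⁴)/(8·94.0³·17) = 9.2619 N/mm
F = k·δ = 9.2619 × 52.2 = 483.47 N

483 N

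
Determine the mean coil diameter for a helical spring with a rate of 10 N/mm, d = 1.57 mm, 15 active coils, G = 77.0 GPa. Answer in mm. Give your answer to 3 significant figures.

D = (Gd⁴/(8N_a·k))^(1/3) = (77.0×10³·1.57⁴/(8·15·10))^(1/3)
  = (389.859)^(1/3) = 7.3053 mm

7.31 mm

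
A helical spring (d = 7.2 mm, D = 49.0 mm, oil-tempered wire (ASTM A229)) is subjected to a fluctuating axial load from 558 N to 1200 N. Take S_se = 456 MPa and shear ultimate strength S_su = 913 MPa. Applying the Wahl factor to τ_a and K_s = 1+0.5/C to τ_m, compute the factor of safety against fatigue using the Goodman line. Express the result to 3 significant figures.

1.58

C = D/d = 49.0/7.2 = 6.8056; K_W = (4C−1)/(4C−4)+0.615/C = 1.2196; K_s = 1+0.5/C = 1.0735
F_a = (F_max−F_min)/2 = 321 N; F_m = (F_max+F_min)/2 = 879 N
τ_a = K_W·8F_aD/(πd³) = 1.2196 × 107.31 = 130.87 MPa
τ_m = K_s·8F_mD/(πd³) = 1.0735 × 293.85 = 315.44 MPa
Goodman: 1/n_f = τ_a/S_se + τ_m/S_su = 130.87/456 + 315.44/913 = 0.28700 + 0.34550 = 0.6325
n_f = 1/0.6325 = 1.581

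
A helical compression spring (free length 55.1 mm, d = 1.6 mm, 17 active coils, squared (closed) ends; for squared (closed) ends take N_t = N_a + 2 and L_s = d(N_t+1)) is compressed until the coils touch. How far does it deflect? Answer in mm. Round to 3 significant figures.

N_t = 19; L_s = 1.6·20 = 32 mm
δ_solid = L₀ − L_s = 55.1 − 32 = 23.1 mm

23.1 mm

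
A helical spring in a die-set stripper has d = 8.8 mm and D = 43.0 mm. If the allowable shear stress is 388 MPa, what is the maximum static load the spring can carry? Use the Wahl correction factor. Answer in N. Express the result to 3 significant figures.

C = D/d = 43.0/8.8 = 4.8864
K_W = (4C−1)/(4C−4) + 0.615/C = 18.545/15.545 + 0.1259 = 1.3188
τ_max = K·8FD/(πd³) → F_max = τ_allow·πd³/(8DK)
F_max = 388·π·8.8³/(8·43.0·1.3188) = 8.3067e+05/453.68 = 1831 N

1830 N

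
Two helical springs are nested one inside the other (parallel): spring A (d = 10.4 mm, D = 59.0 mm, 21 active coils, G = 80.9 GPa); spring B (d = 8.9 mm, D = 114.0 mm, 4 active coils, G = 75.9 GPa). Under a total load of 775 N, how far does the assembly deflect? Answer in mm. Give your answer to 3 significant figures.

k_A = Gd⁴/(8D³N_a) = (80.9×10³)(10.4⁴)/(8·59.0³·21) = 27.429 N/mm
k_B = Gd⁴/(8D³N_a) = (75.9×10³)(8.9⁴)/(8·114.0³·4) = 10.045 N/mm
Parallel: k_eq = 27.429 + 10.045 = 37.474 N/mm
δ = F/k_eq = 775/37.474 = 20.681 mm

20.7 mm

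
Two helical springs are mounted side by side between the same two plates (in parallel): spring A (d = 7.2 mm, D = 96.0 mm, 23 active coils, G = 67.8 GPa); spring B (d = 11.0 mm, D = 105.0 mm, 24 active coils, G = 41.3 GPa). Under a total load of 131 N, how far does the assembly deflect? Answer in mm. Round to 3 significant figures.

k_A = Gd⁴/(8D³N_a) = (67.8×10³)(7.2⁴)/(8·96.0³·23) = 1.1193 N/mm
k_B = Gd⁴/(8D³N_a) = (41.3×10³)(11.0⁴)/(8·105.0³·24) = 2.7205 N/mm
Parallel: k_eq = 1.1193 + 2.7205 = 3.8398 N/mm
δ = F/k_eq = 131/3.8398 = 34.117 mm

34.1 mm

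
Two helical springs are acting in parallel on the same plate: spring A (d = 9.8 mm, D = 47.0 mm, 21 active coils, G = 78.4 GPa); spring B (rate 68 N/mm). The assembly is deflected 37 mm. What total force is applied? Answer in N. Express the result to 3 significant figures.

4050 N

k_A = Gd⁴/(8D³N_a) = (78.4×10³)(9.8⁴)/(8·47.0³·21) = 41.459 N/mm
Parallel: k_eq = 41.459 + 68 = 109.46 N/mm
F = k_eq·δ = 109.46·37 = 4050 N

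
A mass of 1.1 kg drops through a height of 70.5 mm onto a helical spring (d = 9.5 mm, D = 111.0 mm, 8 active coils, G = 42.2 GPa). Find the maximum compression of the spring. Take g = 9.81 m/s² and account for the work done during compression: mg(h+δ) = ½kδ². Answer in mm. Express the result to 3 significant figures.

22.6 mm

k = Gd⁴/(8D³N_a) = (42.2×10³)(9.5⁴)/(8·111.0³·8) = 3.927 N/mm
W = mg = 1.1 × 9.81 = 10.791 N
½kδ² − Wδ − Wh = 0 → δ = (W + √(W² + 2kWh))/k
δ = (10.791 + √(116.45 + 5975.01))/3.927 = (10.791 + 78.048)/3.927 = 22.623 mm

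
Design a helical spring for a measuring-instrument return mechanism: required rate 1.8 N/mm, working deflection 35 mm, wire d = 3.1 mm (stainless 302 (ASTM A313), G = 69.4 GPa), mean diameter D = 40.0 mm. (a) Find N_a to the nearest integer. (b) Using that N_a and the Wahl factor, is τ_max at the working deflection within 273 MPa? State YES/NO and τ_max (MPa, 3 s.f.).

N_a = Gd⁴/(8D³k) = (69.4×10³)(3.1⁴)/(8·40.0³·1.8) = 6.954 → N_a = 7
Actual rate k = Gd⁴/(8D³·7) = 1.7883 N/mm
Working load F = kδ = 1.7883·35 = 62.59 N
C = 40.0/3.1 = 12.9032; K_W = (4C−1)/(4C−4)+0.615/C = 1.1107
τ_max = K_W·8FD/(πd³) = 1.1107·214 = 237.69 MPa
τ_max ≤ 273 MPa → acceptable

(a) 7 coils; (b) YES, τ_max = 238 MPa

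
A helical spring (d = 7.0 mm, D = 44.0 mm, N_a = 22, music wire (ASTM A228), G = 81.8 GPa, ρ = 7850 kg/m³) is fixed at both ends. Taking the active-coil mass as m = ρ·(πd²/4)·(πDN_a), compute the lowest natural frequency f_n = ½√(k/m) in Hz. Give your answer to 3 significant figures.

59.7 Hz

k = Gd⁴/(8D³N_a) = (81.8×10³)(7.0⁴)/(8·44.0³·22) = 13.1 N/mm = 13100 N/m
Wire length L = πDN_a = π·44.0·22 = 3041.1 mm
m = ρ·(πd²/4)·L = 7850 × 38.485×10⁻⁶ m² × 3.0411 m = 0.91872 kg
f_n = ½√(k/m) = 0.5·√(13100/0.91872) = 0.5·√(14259) = 59.706 Hz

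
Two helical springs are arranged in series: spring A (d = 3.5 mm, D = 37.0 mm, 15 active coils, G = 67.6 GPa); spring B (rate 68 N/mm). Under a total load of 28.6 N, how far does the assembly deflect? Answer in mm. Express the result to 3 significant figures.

17.6 mm

k_A = Gd⁴/(8D³N_a) = (67.6×10³)(3.5⁴)/(8·37.0³·15) = 1.6689 N/mm
Series: 1/k_eq = 1/1.6689 + 1/68 = 0.6139; k_eq = 1.6289 N/mm
δ = F/k_eq = 28.6/1.6289 = 17.558 mm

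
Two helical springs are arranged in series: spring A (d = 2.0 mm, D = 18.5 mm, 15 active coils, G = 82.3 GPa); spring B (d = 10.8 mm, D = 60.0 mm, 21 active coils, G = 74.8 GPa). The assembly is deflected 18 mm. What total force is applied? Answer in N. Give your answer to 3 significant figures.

k_A = Gd⁴/(8D³N_a) = (82.3×10³)(2.0⁴)/(8·18.5³·15) = 1.7331 N/mm
k_B = Gd⁴/(8D³N_a) = (74.8×10³)(10.8⁴)/(8·60.0³·21) = 28.044 N/mm
Series: 1/k_eq = 1/1.7331 + 1/28.044 = 0.61266; k_eq = 1.6322 N/mm
F = k_eq·δ = 1.6322·18 = 29.38 N

29.4 N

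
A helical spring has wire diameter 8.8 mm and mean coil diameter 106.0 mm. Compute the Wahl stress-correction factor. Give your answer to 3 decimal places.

C = D/d = 106.0/8.8 = 12.0455
K_W = (4C−1)/(4C−4) + 0.615/C = 47.182/44.182 + 0.0511 = 1.1190

1.119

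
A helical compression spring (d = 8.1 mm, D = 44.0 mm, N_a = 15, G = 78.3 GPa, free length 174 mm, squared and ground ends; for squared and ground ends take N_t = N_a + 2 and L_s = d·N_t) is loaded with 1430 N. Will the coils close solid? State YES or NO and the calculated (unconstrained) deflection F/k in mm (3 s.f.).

YES, δ = 43.4 mm

k = Gd⁴/(8D³N_a) = (78.3×10³)(8.1⁴)/(8·44.0³·15) = 32.973 N/mm
N_t = 17; L_s = 8.1·17 = 137.7 mm; δ_solid = L₀ − L_s = 174 − 137.7 = 36.3 mm
δ = F/k = 1430/32.973 = 43.368 mm
δ ≥ δ_solid → spring goes solid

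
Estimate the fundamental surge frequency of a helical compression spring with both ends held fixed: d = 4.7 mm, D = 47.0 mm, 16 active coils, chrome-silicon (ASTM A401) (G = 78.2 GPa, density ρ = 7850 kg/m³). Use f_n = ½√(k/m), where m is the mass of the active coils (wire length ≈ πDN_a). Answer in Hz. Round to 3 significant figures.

47.2 Hz

k = Gd⁴/(8D³N_a) = (78.2×10³)(4.7⁴)/(8·47.0³·16) = 2.8714 N/mm = 2871.4 N/m
Wire length L = πDN_a = π·47.0·16 = 2362.5 mm
m = ρ·(πd²/4)·L = 7850 × 17.349×10⁻⁶ m² × 2.3625 m = 0.32175 kg
f_n = ½√(k/m) = 0.5·√(2871.4/0.32175) = 0.5·√(8924.2) = 47.234 Hz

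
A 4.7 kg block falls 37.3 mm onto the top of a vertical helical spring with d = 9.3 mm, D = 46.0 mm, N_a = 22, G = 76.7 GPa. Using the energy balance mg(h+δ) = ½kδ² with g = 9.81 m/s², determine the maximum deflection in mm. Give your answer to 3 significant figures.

11.6 mm

k = Gd⁴/(8D³N_a) = (76.7×10³)(9.3⁴)/(8·46.0³·22) = 33.492 N/mm
W = mg = 4.7 × 9.81 = 46.107 N
½kδ² − Wδ − Wh = 0 → δ = (W + √(W² + 2kWh))/k
δ = (46.107 + √(2125.9 + 115198))/33.492 = (46.107 + 342.53)/33.492 = 11.604 mm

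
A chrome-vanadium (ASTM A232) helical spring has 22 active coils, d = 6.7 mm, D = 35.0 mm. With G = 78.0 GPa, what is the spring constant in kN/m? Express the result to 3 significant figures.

20.8 kN/m

k = Gd⁴/(8D³N_a) = (78.0×10³ × 6.7⁴) / (8 × 35.0³ × 22)
  = 1.57179e+08 / 7.546e+06 = 20.829 N/mm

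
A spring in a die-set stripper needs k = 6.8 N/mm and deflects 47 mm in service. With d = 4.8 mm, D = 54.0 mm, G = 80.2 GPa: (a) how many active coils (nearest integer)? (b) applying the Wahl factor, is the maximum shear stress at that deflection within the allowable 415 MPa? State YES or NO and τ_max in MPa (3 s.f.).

(a) 5 coils; (b) NO, τ_max = 446 MPa

N_a = Gd⁴/(8D³k) = (80.2×10³)(4.8⁴)/(8·54.0³·6.8) = 4.97 → N_a = 5
Actual rate k = Gd⁴/(8D³·5) = 6.7592 N/mm
Working load F = kδ = 6.7592·47 = 317.68 N
C = 54.0/4.8 = 11.2500; K_W = (4C−1)/(4C−4)+0.615/C = 1.1278
τ_max = K_W·8FD/(πd³) = 1.1278·395.01 = 445.5 MPa
τ_max > 415 MPa → exceeds allowable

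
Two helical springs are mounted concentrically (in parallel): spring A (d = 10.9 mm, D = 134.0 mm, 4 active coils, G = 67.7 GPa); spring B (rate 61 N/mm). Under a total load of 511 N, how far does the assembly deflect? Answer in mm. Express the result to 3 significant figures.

6.96 mm

k_A = Gd⁴/(8D³N_a) = (67.7×10³)(10.9⁴)/(8·134.0³·4) = 12.412 N/mm
Parallel: k_eq = 12.412 + 61 = 73.412 N/mm
δ = F/k_eq = 511/73.412 = 6.9607 mm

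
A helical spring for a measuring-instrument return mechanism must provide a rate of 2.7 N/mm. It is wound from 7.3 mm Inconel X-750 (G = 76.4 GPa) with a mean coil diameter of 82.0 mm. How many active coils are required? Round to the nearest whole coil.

18

N_a = Gd⁴/(8D³k) = (76.4×10³ × 7.3⁴)/(8 × 82.0³ × 2.7)
    = 2.16963e+08 / 1.19095e+07 = 18.22 → 18 coils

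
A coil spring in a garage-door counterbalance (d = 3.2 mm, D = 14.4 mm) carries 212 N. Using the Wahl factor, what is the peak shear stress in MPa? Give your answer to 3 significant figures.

Spring index C = D/d = 14.4/3.2 = 4.5000
K_W = (4C−1)/(4C−4) + 0.615/C = 17.000/14.000 + 0.1367 = 1.3510
τ₀ = 8FD/(πd³) = 8·212·14.4/(π·3.2³) = 24422.4/102.94 = 237.24 MPa
τ_max = K·τ₀ = 1.3510 × 237.24 = 320.5 MPa

321 MPa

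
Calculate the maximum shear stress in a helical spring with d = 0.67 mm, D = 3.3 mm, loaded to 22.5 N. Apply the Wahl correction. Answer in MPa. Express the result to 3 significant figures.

827 MPa

Spring index C = D/d = 3.3/0.67 = 4.9254
K_W = (4C−1)/(4C−4) + 0.615/C = 18.701/15.701 + 0.1249 = 1.3159
τ₀ = 8FD/(πd³) = 8·22.5·3.3/(π·0.67³) = 594/0.94487 = 628.65 MPa
τ_max = K·τ₀ = 1.3159 × 628.65 = 827.26 MPa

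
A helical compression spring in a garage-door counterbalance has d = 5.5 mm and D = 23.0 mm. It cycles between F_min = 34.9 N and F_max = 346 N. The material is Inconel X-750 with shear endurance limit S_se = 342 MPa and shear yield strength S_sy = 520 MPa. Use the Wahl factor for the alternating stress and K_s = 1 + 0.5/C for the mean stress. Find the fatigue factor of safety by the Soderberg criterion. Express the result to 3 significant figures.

2.73

C = D/d = 23.0/5.5 = 4.1818; K_W = (4C−1)/(4C−4)+0.615/C = 1.3828; K_s = 1+0.5/C = 1.1196
F_a = (F_max−F_min)/2 = 155.55 N; F_m = (F_max+F_min)/2 = 190.45 N
τ_a = K_W·8F_aD/(πd³) = 1.3828 × 54.758 = 75.719 MPa
τ_m = K_s·8F_mD/(πd³) = 1.1196 × 67.044 = 75.06 MPa
Soderberg: 1/n_f = τ_a/S_se + τ_m/S_sy = 75.719/342 + 75.06/520 = 0.22140 + 0.14435 = 0.36575
n_f = 1/0.36575 = 2.734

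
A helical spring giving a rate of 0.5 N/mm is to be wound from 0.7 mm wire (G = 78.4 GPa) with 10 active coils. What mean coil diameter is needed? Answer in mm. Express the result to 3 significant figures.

7.78 mm

D = (Gd⁴/(8N_a·k))^(1/3) = (78.4×10³·0.7⁴/(8·10·0.5))^(1/3)
  = (470.596)^(1/3) = 7.7783 mm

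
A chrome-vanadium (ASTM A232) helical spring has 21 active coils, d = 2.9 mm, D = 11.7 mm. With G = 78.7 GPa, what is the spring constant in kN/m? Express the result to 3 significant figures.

k = Gd⁴/(8D³N_a) = (78.7×10³ × 2.9⁴) / (8 × 11.7³ × 21)
  = 5.5663e+06 / 269071 = 20.687 N/mm

20.7 kN/m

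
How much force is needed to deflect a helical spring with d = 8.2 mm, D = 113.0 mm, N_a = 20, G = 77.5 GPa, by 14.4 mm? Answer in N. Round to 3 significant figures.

k = Gd⁴/(8D³N_a) = (77.5×10³)(8.2⁴)/(8·113.0³·20) = 1.5178 N/mm
F = k·δ = 1.5178 × 14.4 = 21.856 N

21.9 N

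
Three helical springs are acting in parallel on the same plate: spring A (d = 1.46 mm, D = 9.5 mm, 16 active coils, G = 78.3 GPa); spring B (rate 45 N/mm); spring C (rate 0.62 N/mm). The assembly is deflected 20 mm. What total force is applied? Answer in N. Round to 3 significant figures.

977 N

k_A = Gd⁴/(8D³N_a) = (78.3×10³)(1.46⁴)/(8·9.5³·16) = 3.2418 N/mm
Parallel: k_eq = 3.2418 + 45 + 0.62 = 48.862 N/mm
F = k_eq·δ = 48.862·20 = 977.24 N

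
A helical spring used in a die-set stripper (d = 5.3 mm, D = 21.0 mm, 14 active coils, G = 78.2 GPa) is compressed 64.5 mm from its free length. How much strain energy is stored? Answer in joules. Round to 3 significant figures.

k = Gd⁴/(8D³N_a) = (78.2×10³)(5.3⁴)/(8·21.0³·14) = 59.489 N/mm
U = ½kδ² = 0.5 × 59.489 × 64.5² = 1.2374e+05 N·mm = 123.74 J

124 J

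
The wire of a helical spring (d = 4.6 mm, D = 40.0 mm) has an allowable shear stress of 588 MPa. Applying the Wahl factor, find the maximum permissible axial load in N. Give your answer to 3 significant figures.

481 N

C = D/d = 40.0/4.6 = 8.6957
K_W = (4C−1)/(4C−4) + 0.615/C = 33.783/30.783 + 0.0707 = 1.1682
τ_max = K·8FD/(πd³) → F_max = τ_allow·πd³/(8DK)
F_max = 588·π·4.6³/(8·40.0·1.1682) = 1.798e+05/373.82 = 480.99 N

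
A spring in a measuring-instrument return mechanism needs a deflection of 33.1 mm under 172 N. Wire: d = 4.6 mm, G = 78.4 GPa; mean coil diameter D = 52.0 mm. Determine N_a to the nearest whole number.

6

Required rate k = F/δ = 172/33.1 = 5.1964 N/mm
N_a = Gd⁴/(8D³k) = (78.4×10³ × 4.6⁴)/(8 × 52.0³ × 5.1964)
    = 3.51033e+07 / 5.84521e+06 = 6.005 → 6 coils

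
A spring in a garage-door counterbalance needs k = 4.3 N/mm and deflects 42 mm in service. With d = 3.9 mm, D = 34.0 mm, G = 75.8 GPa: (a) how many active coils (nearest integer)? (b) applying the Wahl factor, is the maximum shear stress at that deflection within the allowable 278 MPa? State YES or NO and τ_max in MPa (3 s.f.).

N_a = Gd⁴/(8D³k) = (75.8×10³)(3.9⁴)/(8·34.0³·4.3) = 12.97 → N_a = 13
Actual rate k = Gd⁴/(8D³·13) = 4.29 N/mm
Working load F = kδ = 4.29·42 = 180.18 N
C = 34.0/3.9 = 8.7179; K_W = (4C−1)/(4C−4)+0.615/C = 1.1677
τ_max = K_W·8FD/(πd³) = 1.1677·262.99 = 307.09 MPa
τ_max > 278 MPa → exceeds allowable

(a) 13 coils; (b) NO, τ_max = 307 MPa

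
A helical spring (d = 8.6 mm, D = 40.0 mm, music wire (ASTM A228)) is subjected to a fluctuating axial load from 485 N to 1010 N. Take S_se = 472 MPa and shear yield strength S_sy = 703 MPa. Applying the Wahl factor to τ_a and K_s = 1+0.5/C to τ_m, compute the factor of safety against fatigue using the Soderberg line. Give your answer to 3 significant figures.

3.25

C = D/d = 40.0/8.6 = 4.6512; K_W = (4C−1)/(4C−4)+0.615/C = 1.3376; K_s = 1+0.5/C = 1.1075
F_a = (F_max−F_min)/2 = 262.5 N; F_m = (F_max+F_min)/2 = 747.5 N
τ_a = K_W·8F_aD/(πd³) = 1.3376 × 42.037 = 56.231 MPa
τ_m = K_s·8F_mD/(πd³) = 1.1075 × 119.71 = 132.57 MPa
Soderberg: 1/n_f = τ_a/S_se + τ_m/S_sy = 56.231/472 + 132.57/703 = 0.11913 + 0.18858 = 0.30772
n_f = 1/0.30772 = 3.25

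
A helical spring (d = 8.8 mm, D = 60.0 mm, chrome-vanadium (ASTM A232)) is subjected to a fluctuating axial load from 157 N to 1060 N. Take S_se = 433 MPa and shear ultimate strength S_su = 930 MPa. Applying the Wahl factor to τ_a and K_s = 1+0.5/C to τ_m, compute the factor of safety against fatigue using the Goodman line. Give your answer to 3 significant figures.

2.26

C = D/d = 60.0/8.8 = 6.8182; K_W = (4C−1)/(4C−4)+0.615/C = 1.2191; K_s = 1+0.5/C = 1.0733
F_a = (F_max−F_min)/2 = 451.5 N; F_m = (F_max+F_min)/2 = 608.5 N
τ_a = K_W·8F_aD/(πd³) = 1.2191 × 101.23 = 123.41 MPa
τ_m = K_s·8F_mD/(πd³) = 1.0733 × 136.43 = 146.43 MPa
Goodman: 1/n_f = τ_a/S_se + τ_m/S_su = 123.41/433 + 146.43/930 = 0.28501 + 0.15745 = 0.44246
n_f = 1/0.44246 = 2.26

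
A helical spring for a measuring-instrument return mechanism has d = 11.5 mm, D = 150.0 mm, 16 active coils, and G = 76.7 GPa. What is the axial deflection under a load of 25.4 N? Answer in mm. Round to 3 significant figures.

k = Gd⁴/(8D³N_a) = (76.7×10³)(11.5⁴)/(8·150.0³·16) = 3.1053 N/mm
δ = F/k = 25.4 / 3.1053 = 8.1796 mm

8.18 mm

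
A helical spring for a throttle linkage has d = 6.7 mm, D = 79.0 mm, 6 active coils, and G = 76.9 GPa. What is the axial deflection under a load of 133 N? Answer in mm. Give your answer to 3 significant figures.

k = Gd⁴/(8D³N_a) = (76.9×10³)(6.7⁴)/(8·79.0³·6) = 6.5479 N/mm
δ = F/k = 133 / 6.5479 = 20.312 mm

20.3 mm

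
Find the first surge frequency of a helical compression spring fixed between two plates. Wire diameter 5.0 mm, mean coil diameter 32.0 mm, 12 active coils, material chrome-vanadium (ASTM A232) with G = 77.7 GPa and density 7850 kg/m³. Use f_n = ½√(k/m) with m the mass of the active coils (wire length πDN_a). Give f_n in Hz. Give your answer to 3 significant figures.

144 Hz

k = Gd⁴/(8D³N_a) = (77.7×10³)(5.0⁴)/(8·32.0³·12) = 15.438 N/mm = 15438 N/m
Wire length L = πDN_a = π·32.0·12 = 1206.4 mm
m = ρ·(πd²/4)·L = 7850 × 19.635×10⁻⁶ m² × 1.2064 m = 0.18594 kg
f_n = ½√(k/m) = 0.5·√(15438/0.18594) = 0.5·√(83023) = 144.07 Hz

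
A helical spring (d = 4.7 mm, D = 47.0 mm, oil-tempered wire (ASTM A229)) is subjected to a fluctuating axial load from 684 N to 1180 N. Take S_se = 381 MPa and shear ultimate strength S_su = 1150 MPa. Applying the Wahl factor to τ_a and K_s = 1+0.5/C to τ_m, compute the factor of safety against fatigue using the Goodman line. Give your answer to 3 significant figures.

0.543

C = D/d = 47.0/4.7 = 10.0000; K_W = (4C−1)/(4C−4)+0.615/C = 1.1448; K_s = 1+0.5/C = 1.0500
F_a = (F_max−F_min)/2 = 248 N; F_m = (F_max+F_min)/2 = 932 N
τ_a = K_W·8F_aD/(πd³) = 1.1448 × 285.89 = 327.29 MPa
τ_m = K_s·8F_mD/(πd³) = 1.0500 × 1074.4 = 1128.1 MPa
Goodman: 1/n_f = τ_a/S_se + τ_m/S_su = 327.29/381 + 1128.1/1150 = 0.85904 + 0.98096 = 1.84
n_f = 1/1.84 = 0.5435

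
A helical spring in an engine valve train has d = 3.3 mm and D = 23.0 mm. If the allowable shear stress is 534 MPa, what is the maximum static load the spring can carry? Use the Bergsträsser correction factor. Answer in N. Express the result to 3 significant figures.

273 N

C = D/d = 23.0/3.3 = 6.9697
K_B = (4C+2)/(4C−3) = 29.879/24.879 = 1.2010
τ_max = K·8FD/(πd³) → F_max = τ_allow·πd³/(8DK)
F_max = 534·π·3.3³/(8·23.0·1.2010) = 60288/220.98 = 272.82 N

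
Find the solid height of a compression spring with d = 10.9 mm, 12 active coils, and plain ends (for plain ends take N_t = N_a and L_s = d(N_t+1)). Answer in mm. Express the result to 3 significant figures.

142 mm

plain ends: N_t = N_a = 12
L_s = d·(N_t+1) = 10.9 × 13 = 141.7 mm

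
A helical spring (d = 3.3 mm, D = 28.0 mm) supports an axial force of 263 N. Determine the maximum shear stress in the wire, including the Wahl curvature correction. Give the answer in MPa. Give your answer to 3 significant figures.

612 MPa

Spring index C = D/d = 28.0/3.3 = 8.4848
K_W = (4C−1)/(4C−4) + 0.615/C = 32.939/29.939 + 0.0725 = 1.1727
τ₀ = 8FD/(πd³) = 8·263·28.0/(π·3.3³) = 58912/112.9 = 521.81 MPa
τ_max = K·τ₀ = 1.1727 × 521.81 = 611.92 MPa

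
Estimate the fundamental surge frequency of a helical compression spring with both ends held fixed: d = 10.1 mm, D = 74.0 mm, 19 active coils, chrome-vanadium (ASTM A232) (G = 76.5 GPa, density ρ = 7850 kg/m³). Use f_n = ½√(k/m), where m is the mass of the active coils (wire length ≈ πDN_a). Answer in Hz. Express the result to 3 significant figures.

k = Gd⁴/(8D³N_a) = (76.5×10³)(10.1⁴)/(8·74.0³·19) = 12.924 N/mm = 12924 N/m
Wire length L = πDN_a = π·74.0·19 = 4417.1 mm
m = ρ·(πd²/4)·L = 7850 × 80.118×10⁻⁶ m² × 4.4171 m = 2.778 kg
f_n = ½√(k/m) = 0.5·√(12924/2.778) = 0.5·√(4652.3) = 34.104 Hz

34.1 Hz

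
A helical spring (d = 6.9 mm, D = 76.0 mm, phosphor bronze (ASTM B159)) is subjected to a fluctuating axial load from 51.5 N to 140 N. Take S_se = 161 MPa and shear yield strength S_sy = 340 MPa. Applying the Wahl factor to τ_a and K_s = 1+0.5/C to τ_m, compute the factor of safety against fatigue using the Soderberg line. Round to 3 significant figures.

2.80

C = D/d = 76.0/6.9 = 11.0145; K_W = (4C−1)/(4C−4)+0.615/C = 1.1307; K_s = 1+0.5/C = 1.0454
F_a = (F_max−F_min)/2 = 44.25 N; F_m = (F_max+F_min)/2 = 95.75 N
τ_a = K_W·8F_aD/(πd³) = 1.1307 × 26.069 = 29.477 MPa
τ_m = K_s·8F_mD/(πd³) = 1.0454 × 56.409 = 58.969 MPa
Soderberg: 1/n_f = τ_a/S_se + τ_m/S_sy = 29.477/161 + 58.969/340 = 0.18308 + 0.17344 = 0.35652
n_f = 1/0.35652 = 2.805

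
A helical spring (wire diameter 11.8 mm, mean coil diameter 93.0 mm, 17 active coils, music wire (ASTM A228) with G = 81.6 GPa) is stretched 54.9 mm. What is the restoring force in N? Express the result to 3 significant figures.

k = Gd⁴/(8D³N_a) = (81.6×10³)(11.8⁴)/(8·93.0³·17) = 14.462 N/mm
F = k·δ = 14.462 × 54.9 = 793.97 N

794 N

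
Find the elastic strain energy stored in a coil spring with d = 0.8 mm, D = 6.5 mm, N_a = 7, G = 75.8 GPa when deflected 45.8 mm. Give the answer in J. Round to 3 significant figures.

k = Gd⁴/(8D³N_a) = (75.8×10³)(0.8⁴)/(8·6.5³·7) = 2.0188 N/mm
U = ½kδ² = 0.5 × 2.0188 × 45.8² = 2117.4 N·mm = 2.1174 J

2.12 J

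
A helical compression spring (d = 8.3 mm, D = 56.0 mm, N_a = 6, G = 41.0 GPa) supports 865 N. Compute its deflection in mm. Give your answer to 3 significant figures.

k = Gd⁴/(8D³N_a) = (41.0×10³)(8.3⁴)/(8·56.0³·6) = 23.083 N/mm
δ = F/k = 865 / 23.083 = 37.474 mm

37.5 mm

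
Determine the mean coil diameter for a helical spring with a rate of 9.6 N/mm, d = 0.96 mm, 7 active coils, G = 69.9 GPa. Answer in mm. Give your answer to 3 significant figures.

D = (Gd⁴/(8N_a·k))^(1/3) = (69.9×10³·0.96⁴/(8·7·9.6))^(1/3)
  = (110.434)^(1/3) = 4.7977 mm

4.80 mm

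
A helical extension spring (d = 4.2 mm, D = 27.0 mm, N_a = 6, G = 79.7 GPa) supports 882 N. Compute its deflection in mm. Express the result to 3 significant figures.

33.6 mm

k = Gd⁴/(8D³N_a) = (79.7×10³)(4.2⁴)/(8·27.0³·6) = 26.25 N/mm
δ = F/k = 882 / 26.25 = 33.6 mm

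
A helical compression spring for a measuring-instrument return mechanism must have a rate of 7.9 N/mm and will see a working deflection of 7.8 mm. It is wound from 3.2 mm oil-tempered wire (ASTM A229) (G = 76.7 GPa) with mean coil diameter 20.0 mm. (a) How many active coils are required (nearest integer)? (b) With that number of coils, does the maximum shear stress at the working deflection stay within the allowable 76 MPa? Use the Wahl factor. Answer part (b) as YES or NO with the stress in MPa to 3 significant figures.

N_a = Gd⁴/(8D³k) = (76.7×10³)(3.2⁴)/(8·20.0³·7.9) = 15.91 → N_a = 16
Actual rate k = Gd⁴/(8D³·16) = 7.8541 N/mm
Working load F = kδ = 7.8541·7.8 = 61.262 N
C = 20.0/3.2 = 6.2500; K_W = (4C−1)/(4C−4)+0.615/C = 1.2413
τ_max = K_W·8FD/(πd³) = 1.2413·95.216 = 118.19 MPa
τ_max > 76 MPa → exceeds allowable

(a) 16 coils; (b) NO, τ_max = 118 MPa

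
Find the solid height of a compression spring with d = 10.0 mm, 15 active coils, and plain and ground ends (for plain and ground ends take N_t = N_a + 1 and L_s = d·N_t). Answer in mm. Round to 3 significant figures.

160 mm

plain and ground ends: N_t = N_a + 1 = 15 + 1 = 16
L_s = d·N_t = 10.0 × 16 = 160 mm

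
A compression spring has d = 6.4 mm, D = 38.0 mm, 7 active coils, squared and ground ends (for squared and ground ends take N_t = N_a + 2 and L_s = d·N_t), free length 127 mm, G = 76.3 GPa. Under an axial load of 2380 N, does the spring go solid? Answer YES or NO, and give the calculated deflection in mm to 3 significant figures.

NO, δ = 57.1 mm

k = Gd⁴/(8D³N_a) = (76.3×10³)(6.4⁴)/(8·38.0³·7) = 41.659 N/mm
N_t = 9; L_s = 6.4·9 = 57.6 mm; δ_solid = L₀ − L_s = 127 − 57.6 = 69.4 mm
δ = F/k = 2380/41.659 = 57.131 mm
δ < δ_solid → spring does not go solid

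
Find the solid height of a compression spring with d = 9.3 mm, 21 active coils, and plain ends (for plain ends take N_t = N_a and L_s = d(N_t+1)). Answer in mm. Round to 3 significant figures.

205 mm

plain ends: N_t = N_a = 21
L_s = d·(N_t+1) = 9.3 × 22 = 204.6 mm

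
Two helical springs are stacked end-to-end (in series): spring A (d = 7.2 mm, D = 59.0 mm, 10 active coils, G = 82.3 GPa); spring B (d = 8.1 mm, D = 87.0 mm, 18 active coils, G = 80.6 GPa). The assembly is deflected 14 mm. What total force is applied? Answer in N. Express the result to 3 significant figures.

40.3 N

k_A = Gd⁴/(8D³N_a) = (82.3×10³)(7.2⁴)/(8·59.0³·10) = 13.461 N/mm
k_B = Gd⁴/(8D³N_a) = (80.6×10³)(8.1⁴)/(8·87.0³·18) = 3.6589 N/mm
Series: 1/k_eq = 1/13.461 + 1/3.6589 = 0.34759; k_eq = 2.8769 N/mm
F = k_eq·δ = 2.8769·14 = 40.277 N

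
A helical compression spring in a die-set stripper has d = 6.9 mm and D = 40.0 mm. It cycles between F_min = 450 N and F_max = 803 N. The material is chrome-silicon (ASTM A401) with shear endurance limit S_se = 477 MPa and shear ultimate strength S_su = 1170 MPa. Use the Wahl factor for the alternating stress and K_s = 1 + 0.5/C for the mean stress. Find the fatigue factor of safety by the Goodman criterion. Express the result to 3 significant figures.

C = D/d = 40.0/6.9 = 5.7971; K_W = (4C−1)/(4C−4)+0.615/C = 1.2624; K_s = 1+0.5/C = 1.0862
F_a = (F_max−F_min)/2 = 176.5 N; F_m = (F_max+F_min)/2 = 626.5 N
τ_a = K_W·8F_aD/(πd³) = 1.2624 × 54.726 = 69.088 MPa
τ_m = K_s·8F_mD/(πd³) = 1.0862 × 194.26 = 211.01 MPa
Goodman: 1/n_f = τ_a/S_se + τ_m/S_su = 69.088/477 + 211.01/1170 = 0.14484 + 0.18035 = 0.32519
n_f = 1/0.32519 = 3.075

3.08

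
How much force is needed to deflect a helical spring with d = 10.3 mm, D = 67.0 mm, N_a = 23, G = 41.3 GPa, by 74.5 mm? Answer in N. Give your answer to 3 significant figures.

626 N

k = Gd⁴/(8D³N_a) = (41.3×10³)(10.3⁴)/(8·67.0³·23) = 8.3996 N/mm
F = k·δ = 8.3996 × 74.5 = 625.77 N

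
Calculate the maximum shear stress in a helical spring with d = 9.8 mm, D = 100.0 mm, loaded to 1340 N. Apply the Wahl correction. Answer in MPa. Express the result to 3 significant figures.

414 MPa

Spring index C = D/d = 100.0/9.8 = 10.2041
K_W = (4C−1)/(4C−4) + 0.615/C = 39.816/36.816 + 0.0603 = 1.1418
τ₀ = 8FD/(πd³) = 8·1340·100.0/(π·9.8³) = 1.072e+06/2956.8 = 362.55 MPa
τ_max = K·τ₀ = 1.1418 × 362.55 = 413.94 MPa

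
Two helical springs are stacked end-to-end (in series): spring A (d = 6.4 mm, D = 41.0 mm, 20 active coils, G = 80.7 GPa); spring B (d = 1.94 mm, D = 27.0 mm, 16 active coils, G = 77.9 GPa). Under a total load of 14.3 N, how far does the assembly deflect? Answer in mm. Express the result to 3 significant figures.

33.8 mm

k_A = Gd⁴/(8D³N_a) = (80.7×10³)(6.4⁴)/(8·41.0³·20) = 12.278 N/mm
k_B = Gd⁴/(8D³N_a) = (77.9×10³)(1.94⁴)/(8·27.0³·16) = 0.43797 N/mm
Series: 1/k_eq = 1/12.278 + 1/0.43797 = 2.3647; k_eq = 0.42288 N/mm
δ = F/k_eq = 14.3/0.42288 = 33.815 mm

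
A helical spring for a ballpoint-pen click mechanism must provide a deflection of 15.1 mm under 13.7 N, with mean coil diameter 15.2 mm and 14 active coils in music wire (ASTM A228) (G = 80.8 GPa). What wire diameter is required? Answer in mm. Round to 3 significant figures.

1.45 mm

Required rate k = F/δ = 13.7/15.1 = 0.90728 N/mm
d = (8D³N_a·k / G)^(1/4) = (8·15.2³·14·0.90728 / (80.8×10³))^0.25
  = (4.4165)^0.25 = 1.4497 mm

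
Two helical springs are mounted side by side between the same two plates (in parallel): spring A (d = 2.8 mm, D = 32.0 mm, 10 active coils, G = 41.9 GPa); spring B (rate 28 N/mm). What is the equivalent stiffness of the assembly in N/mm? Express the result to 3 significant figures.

k_A = Gd⁴/(8D³N_a) = (41.9×10³)(2.8⁴)/(8·32.0³·10) = 0.98244 N/mm
Parallel: k_eq = 0.98244 + 28 = 28.982 N/mm

29.0 N/mm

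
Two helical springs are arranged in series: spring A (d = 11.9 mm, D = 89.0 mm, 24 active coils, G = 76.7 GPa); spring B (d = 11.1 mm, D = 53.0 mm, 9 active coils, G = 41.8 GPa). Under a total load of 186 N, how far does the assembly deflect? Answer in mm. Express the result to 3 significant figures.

19.5 mm

k_A = Gd⁴/(8D³N_a) = (76.7×10³)(11.9⁴)/(8·89.0³·24) = 11.363 N/mm
k_B = Gd⁴/(8D³N_a) = (41.8×10³)(11.1⁴)/(8·53.0³·9) = 59.198 N/mm
Series: 1/k_eq = 1/11.363 + 1/59.198 = 0.10489; k_eq = 9.5335 N/mm
δ = F/k_eq = 186/9.5335 = 19.51 mm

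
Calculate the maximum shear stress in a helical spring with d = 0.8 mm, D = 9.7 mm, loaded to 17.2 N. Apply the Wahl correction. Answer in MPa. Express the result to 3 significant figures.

Spring index C = D/d = 9.7/0.8 = 12.1250
K_W = (4C−1)/(4C−4) + 0.615/C = 47.500/44.500 + 0.0507 = 1.1181
τ₀ = 8FD/(πd³) = 8·17.2·9.7/(π·0.8³) = 1334.72/1.6085 = 829.79 MPa
τ_max = K·τ₀ = 1.1181 × 829.79 = 927.82 MPa

928 MPa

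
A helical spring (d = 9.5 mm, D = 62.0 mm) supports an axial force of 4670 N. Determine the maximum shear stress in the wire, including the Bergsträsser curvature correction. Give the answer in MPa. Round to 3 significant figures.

1050 MPa

Spring index C = D/d = 62.0/9.5 = 6.5263
K_B = (4C+2)/(4C−3) = 28.105/23.105 = 1.2164
τ₀ = 8FD/(πd³) = 8·4670·62.0/(π·9.5³) = 2.31632e+06/2693.5 = 859.96 MPa
τ_max = K·τ₀ = 1.2164 × 859.96 = 1046.1 MPa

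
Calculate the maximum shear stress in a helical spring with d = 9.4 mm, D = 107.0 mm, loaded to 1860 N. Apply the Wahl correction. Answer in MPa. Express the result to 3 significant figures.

Spring index C = D/d = 107.0/9.4 = 11.3830
K_W = (4C−1)/(4C−4) + 0.615/C = 44.532/41.532 + 0.0540 = 1.1263
τ₀ = 8FD/(πd³) = 8·1860·107.0/(π·9.4³) = 1.59216e+06/2609.4 = 610.17 MPa
τ_max = K·τ₀ = 1.1263 × 610.17 = 687.21 MPa

687 MPa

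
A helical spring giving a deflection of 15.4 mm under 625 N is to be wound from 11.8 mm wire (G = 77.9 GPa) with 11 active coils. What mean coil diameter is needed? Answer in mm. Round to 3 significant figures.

75.1 mm

Required rate k = F/δ = 625/15.4 = 40.584 N/mm
D = (Gd⁴/(8N_a·k))^(1/3) = (77.9×10³·11.8⁴/(8·11·40.584))^(1/3)
  = (422886)^(1/3) = 75.0599 mm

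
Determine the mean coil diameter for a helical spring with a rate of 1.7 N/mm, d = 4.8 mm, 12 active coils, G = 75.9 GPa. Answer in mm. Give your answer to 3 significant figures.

62.7 mm

D = (Gd⁴/(8N_a·k))^(1/3) = (75.9×10³·4.8⁴/(8·12·1.7))^(1/3)
  = (246880)^(1/3) = 62.7329 mm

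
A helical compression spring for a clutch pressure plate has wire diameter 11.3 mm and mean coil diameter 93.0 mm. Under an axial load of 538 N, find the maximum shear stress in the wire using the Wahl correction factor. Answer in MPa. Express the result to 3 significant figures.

104 MPa

Spring index C = D/d = 93.0/11.3 = 8.2301
K_W = (4C−1)/(4C−4) + 0.615/C = 31.920/28.920 + 0.0747 = 1.1785
τ₀ = 8FD/(πd³) = 8·538·93.0/(π·11.3³) = 400272/4533 = 88.302 MPa
τ_max = K·τ₀ = 1.1785 × 88.302 = 104.06 MPa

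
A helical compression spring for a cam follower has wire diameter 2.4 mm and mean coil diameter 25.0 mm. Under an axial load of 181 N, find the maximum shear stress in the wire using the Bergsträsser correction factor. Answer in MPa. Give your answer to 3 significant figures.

Spring index C = D/d = 25.0/2.4 = 10.4167
K_B = (4C+2)/(4C−3) = 43.667/38.667 = 1.1293
τ₀ = 8FD/(πd³) = 8·181·25.0/(π·2.4³) = 36200/43.429 = 833.54 MPa
τ_max = K·τ₀ = 1.1293 × 833.54 = 941.32 MPa

941 MPa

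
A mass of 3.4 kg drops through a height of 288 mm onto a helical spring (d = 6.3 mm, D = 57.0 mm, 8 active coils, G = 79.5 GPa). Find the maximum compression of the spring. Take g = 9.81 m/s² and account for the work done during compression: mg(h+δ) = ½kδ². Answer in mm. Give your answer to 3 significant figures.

45.9 mm

k = Gd⁴/(8D³N_a) = (79.5×10³)(6.3⁴)/(8·57.0³·8) = 10.566 N/mm
W = mg = 3.4 × 9.81 = 33.354 N
½kδ² − Wδ − Wh = 0 → δ = (W + √(W² + 2kWh))/k
δ = (33.354 + √(1112.5 + 203000))/10.566 = (33.354 + 451.79)/10.566 = 45.914 mm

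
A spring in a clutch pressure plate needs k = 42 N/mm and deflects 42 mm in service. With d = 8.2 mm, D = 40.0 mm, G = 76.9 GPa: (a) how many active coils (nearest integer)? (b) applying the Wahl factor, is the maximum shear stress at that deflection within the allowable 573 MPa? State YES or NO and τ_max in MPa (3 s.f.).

(a) 16 coils; (b) YES, τ_max = 435 MPa

N_a = Gd⁴/(8D³k) = (76.9×10³)(8.2⁴)/(8·40.0³·42) = 16.17 → N_a = 16
Actual rate k = Gd⁴/(8D³·16) = 42.442 N/mm
Working load F = kδ = 42.442·42 = 1782.5 N
C = 40.0/8.2 = 4.8780; K_W = (4C−1)/(4C−4)+0.615/C = 1.3195
τ_max = K_W·8FD/(πd³) = 1.3195·329.31 = 434.51 MPa
τ_max ≤ 573 MPa → acceptable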